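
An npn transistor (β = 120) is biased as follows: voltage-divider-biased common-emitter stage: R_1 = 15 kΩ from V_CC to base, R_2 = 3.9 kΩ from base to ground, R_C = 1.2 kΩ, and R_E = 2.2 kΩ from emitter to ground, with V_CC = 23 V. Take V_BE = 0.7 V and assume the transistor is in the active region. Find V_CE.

V_CE ≈ 17 V

Thevenize the base divider: V_Th = V_CC·R_2/(R_1+R_2) = 23×3.9/18.9 = 4.75 V, R_Th = R_1‖R_2 = 3.1 kΩ.
Base-emitter loop: V_Th = I_B·R_Th + V_BE + (β+1)I_B·R_E, so I_B = (4.75 − 0.7) / (3.1 + 121×2.2) = 0.015 mA.
I_C = β·I_B = 120×0.015 = 1.8 mA, and I_E = (β+1)I_B = 1.82 mA.
V_CE = V_CC − I_C·R_C − I_E·R_E = 23 − 1.8×1.2 − 1.82×2.2 = 16.8 V.
V_CE = 16.8 V > 0.2 V confirms active-region operation.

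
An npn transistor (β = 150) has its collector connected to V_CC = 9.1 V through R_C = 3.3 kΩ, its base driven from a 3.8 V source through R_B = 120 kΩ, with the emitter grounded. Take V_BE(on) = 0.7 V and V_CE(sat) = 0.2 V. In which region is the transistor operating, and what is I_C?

saturation; I_C ≈ 2.7 mA

Assume active: I_B = (3.8 − 0.7)/120 = 0.0258 mA, giving I_C = β·I_B = 3.87 mA.
But then V_CE = 9.1 − 3.87×3.3 = -3.69 V < V_CE(sat) = 0.2 V — impossible in the active region.
So the transistor is saturated. With V_CE = 0.2 V, I_C = (V_CC − 0.2)/R_C = 8.9/3.3 = 2.7 mA.
Check: β·I_B = 3.87 mA > I_C = 2.7 mA, confirming saturation.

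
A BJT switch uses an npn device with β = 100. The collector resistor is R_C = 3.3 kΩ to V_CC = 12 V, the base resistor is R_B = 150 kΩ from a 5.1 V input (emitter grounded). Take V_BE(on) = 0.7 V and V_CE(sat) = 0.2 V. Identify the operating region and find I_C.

Assume active. Base-emitter loop: I_B = (V_BB − V_BE)/R_B = (5.1 − 0.7)/150 = 0.0293 mA.
I_C = β·I_B = 100×0.0293 = 2.93 mA.
V_CE = V_CC − I_C·R_C = 12 − 2.93×3.3 = 2.32 V > V_CE(sat), so the active-region assumption holds.

active; I_C ≈ 2.9 mA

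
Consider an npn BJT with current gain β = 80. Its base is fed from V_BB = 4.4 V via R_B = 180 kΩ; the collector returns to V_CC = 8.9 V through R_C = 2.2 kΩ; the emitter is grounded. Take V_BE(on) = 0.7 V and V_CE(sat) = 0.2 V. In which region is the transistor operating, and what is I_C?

Assume active. Base-emitter loop: I_B = (V_BB − V_BE)/R_B = (4.4 − 0.7)/180 = 0.0206 mA.
I_C = β·I_B = 80×0.0206 = 1.64 mA.
V_CE = V_CC − I_C·R_C = 8.9 − 1.64×2.2 = 5.28 V > V_CE(sat), so the active-region assumption holds.

active; I_C ≈ 1.6 mA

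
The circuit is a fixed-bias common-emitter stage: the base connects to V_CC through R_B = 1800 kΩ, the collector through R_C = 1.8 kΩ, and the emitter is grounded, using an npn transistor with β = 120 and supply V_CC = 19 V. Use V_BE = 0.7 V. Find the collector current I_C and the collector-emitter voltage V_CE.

Base loop: V_CC = I_B·R_B + V_BE, so I_B = (19 − 0.7)/1800 kΩ = 0.0102 mA.
In the active region I_C = β·I_B = 120 × 0.0102 = 1.22 mA.
Collector loop: V_CE = V_CC − I_C·R_C = 19 − 1.22×1.8 = 16.8 V.
Since V_CE = 16.8 V > V_CE(sat) ≈ 0.2 V, the transistor is in the active region as assumed.

I_C ≈ 1.2 mA, V_CE ≈ 17 V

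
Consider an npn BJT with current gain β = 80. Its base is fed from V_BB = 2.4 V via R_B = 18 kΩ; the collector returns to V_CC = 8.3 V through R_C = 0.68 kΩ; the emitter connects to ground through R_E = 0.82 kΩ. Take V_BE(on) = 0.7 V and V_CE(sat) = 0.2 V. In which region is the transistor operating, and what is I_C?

Assume active. Base-emitter loop: I_B = (V_BB − V_BE)/(R_B + (β+1)R_E) = (2.4 − 0.7)/(18 + 81×0.82) = 0.0201 mA.
I_C = β·I_B = 80×0.0201 = 1.61 mA.
V_CE = V_CC − I_C·R_C − I_E·R_E = 8.3 − 1.61×0.68 − 1.63×0.82 = 5.87 V > V_CE(sat), so the active-region assumption holds.

active; I_C ≈ 1.6 mA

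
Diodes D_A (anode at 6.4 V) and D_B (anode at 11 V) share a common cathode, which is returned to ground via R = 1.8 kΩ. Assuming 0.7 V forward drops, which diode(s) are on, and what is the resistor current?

Only D_B conducts; I_R ≈ 5.7 mA

Assume both conduct. Then node N would need to be at both 6.4−0.7 = 5.7 V and 11−0.7 = 10.3 V, which is impossible.
Assume only D_B conducts: V_N = 11 − 0.7 = 10.3 V, so I_R = 10.3/1.8 = 5.72 mA.
Check D_A: its anode-to-cathode voltage is 6.4 − 10.3 = -3.9 V < 0.7 V, so it is off. The assumption is consistent.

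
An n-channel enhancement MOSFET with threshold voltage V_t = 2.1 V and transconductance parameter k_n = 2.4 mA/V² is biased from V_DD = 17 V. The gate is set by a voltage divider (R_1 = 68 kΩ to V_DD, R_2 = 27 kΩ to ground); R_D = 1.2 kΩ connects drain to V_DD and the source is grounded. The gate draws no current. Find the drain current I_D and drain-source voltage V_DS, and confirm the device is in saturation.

I_D ≈ 9 mA, V_DS ≈ 6.3 V

V_G = V_DD·R_2/(R_1+R_2) = 17×27/95 = 4.83 V. With the source grounded, V_GS = V_G = 4.83 V.
Assume saturation: I_D = (k_n/2)(V_GS − V_t)² = (2.4/2)×(4.83 − 2.1)² = 1.2×2.73² = 8.95 mA.
V_DS = V_DD − I_D·R_D = 17 − 8.95×1.2 = 6.26 V.
Saturation requires V_DS ≥ V_GS − V_t = 2.73 V; 6.26 ≥ 2.73 ✓.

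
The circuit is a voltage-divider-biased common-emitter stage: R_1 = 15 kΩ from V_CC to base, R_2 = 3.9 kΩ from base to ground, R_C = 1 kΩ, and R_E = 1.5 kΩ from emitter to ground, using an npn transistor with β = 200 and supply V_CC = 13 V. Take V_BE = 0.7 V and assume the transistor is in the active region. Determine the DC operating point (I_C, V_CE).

I_C ≈ 1.3 mA, V_CE ≈ 9.7 V

Thevenize the base divider: V_Th = V_CC·R_2/(R_1+R_2) = 13×3.9/18.9 = 2.68 V, R_Th = R_1‖R_2 = 3.1 kΩ.
Base-emitter loop: V_Th = I_B·R_Th + V_BE + (β+1)I_B·R_E, so I_B = (2.68 − 0.7) / (3.1 + 201×1.5) = 0.00651 mA.
I_C = β·I_B = 200×0.00651 = 1.3 mA, and I_E = (β+1)I_B = 1.31 mA.
V_CE = V_CC − I_C·R_C − I_E·R_E = 13 − 1.3×1 − 1.31×1.5 = 9.74 V.
V_CE = 9.74 V > 0.2 V confirms active-region operation.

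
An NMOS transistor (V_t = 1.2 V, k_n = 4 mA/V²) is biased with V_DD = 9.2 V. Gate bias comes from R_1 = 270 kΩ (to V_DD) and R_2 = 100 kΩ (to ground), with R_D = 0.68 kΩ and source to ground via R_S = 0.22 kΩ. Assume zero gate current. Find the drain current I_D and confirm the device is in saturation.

V_G = V_DD·R_2/(R_1+R_2) = 9.2×100/370 = 2.49 V.
Assume saturation: I_D = (k_n/2)(V_GS − V_t)² with V_GS = V_G − I_D·R_S = 2.49 − 0.22·I_D.
Substituting gives 0.0968·I_D² − 2.13·I_D + 3.31 = 0, with roots I_D = 1.68 or 20.3 mA.
The root I_D = 20.3 mA gives V_GS = -1.99 V ≤ V_t, so take I_D = 1.68 mA.
Then V_GS = 2.12 V and V_DS = V_DD − I_D(R_D+R_S) = 9.2 − 1.68×0.9 = 7.69 V.
Saturation requires V_DS ≥ V_GS − V_t = 0.917 V; 7.69 ≥ 0.917 ✓.

I_D ≈ 1.7 mA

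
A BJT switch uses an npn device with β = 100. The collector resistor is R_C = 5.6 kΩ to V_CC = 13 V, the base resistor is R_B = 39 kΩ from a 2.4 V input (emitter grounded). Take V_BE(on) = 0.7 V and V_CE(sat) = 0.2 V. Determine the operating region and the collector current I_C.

saturation; I_C ≈ 2.3 mA

Assume active: I_B = (2.4 − 0.7)/39 = 0.0436 mA, giving I_C = β·I_B = 4.36 mA.
But then V_CE = 13 − 4.36×5.6 = -11.4 V < V_CE(sat) = 0.2 V — impossible in the active region.
So the transistor is saturated. With V_CE = 0.2 V, I_C = (V_CC − 0.2)/R_C = 12.8/5.6 = 2.29 mA.
Check: β·I_B = 4.36 mA > I_C = 2.29 mA, confirming saturation.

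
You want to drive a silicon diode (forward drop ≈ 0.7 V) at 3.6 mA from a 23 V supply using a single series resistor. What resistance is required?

The resistor drops V_S − V_D = 23 − 0.7 = 22.3 V at 3.6 mA.
R = 22.3 V / 3.6 mA = 6.19 kΩ.

R ≈ 6.2 kΩ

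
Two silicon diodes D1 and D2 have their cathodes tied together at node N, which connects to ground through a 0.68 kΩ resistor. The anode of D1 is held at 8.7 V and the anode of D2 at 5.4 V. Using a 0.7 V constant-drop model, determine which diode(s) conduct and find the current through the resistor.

Only D1 conducts; I_R ≈ 12 mA

Assume both conduct. Then node N would need to be at both 8.7−0.7 = 8 V and 5.4−0.7 = 4.7 V, which is impossible.
Assume only D1 conducts: V_N = 8.7 − 0.7 = 8 V, so I_R = 8/0.68 = 11.8 mA.
Check D2: its anode-to-cathode voltage is 5.4 − 8 = -2.6 V < 0.7 V, so it is off. The assumption is consistent.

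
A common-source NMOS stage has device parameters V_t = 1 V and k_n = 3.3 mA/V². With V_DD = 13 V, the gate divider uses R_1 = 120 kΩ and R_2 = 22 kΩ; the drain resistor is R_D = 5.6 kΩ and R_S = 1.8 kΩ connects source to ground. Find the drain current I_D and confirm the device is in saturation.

V_G = V_DD·R_2/(R_1+R_2) = 13×22/142 = 2.01 V.
Assume saturation: I_D = (k_n/2)(V_GS − V_t)² with V_GS = V_G − I_D·R_S = 2.01 − 1.8·I_D.
Substituting gives 5.35·I_D² − 7.02·I_D + 1.7 = 0, with roots I_D = 0.319 or 0.995 mA.
The root I_D = 0.995 mA gives V_GS = 0.224 V ≤ V_t, so take I_D = 0.319 mA.
Then V_GS = 1.44 V and V_DS = V_DD − I_D(R_D+R_S) = 13 − 0.319×7.4 = 10.6 V.
Saturation requires V_DS ≥ V_GS − V_t = 0.44 V; 10.6 ≥ 0.44 ✓.

I_D ≈ 0.32 mA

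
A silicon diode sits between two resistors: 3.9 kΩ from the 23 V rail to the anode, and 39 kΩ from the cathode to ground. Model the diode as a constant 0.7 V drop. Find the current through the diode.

The two resistors are in series with the diode, so KVL gives 23 = I·3.9 + 0.7 + I·39.
I = (23 − 0.7) / (3.9 + 39) kΩ = 22.3 / 42.9 = 0.52 mA.

I ≈ 0.52 mA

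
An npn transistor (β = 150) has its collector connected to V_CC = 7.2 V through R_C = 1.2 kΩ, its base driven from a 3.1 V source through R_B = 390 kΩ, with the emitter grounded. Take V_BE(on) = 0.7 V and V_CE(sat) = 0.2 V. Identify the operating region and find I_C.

active; I_C ≈ 0.92 mA

Assume active. Base-emitter loop: I_B = (V_BB − V_BE)/R_B = (3.1 − 0.7)/390 = 0.00615 mA.
I_C = β·I_B = 150×0.00615 = 0.923 mA.
V_CE = V_CC − I_C·R_C = 7.2 − 0.923×1.2 = 6.09 V > V_CE(sat), so the active-region assumption holds.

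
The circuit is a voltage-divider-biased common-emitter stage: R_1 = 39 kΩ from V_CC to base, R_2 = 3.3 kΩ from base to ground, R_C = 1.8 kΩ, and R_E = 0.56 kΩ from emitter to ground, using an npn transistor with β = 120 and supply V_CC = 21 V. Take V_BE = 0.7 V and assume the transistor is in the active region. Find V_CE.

V_CE ≈ 17 V

Thevenize the base divider: V_Th = V_CC·R_2/(R_1+R_2) = 21×3.3/42.3 = 1.64 V, R_Th = R_1‖R_2 = 3.04 kΩ.
Base-emitter loop: V_Th = I_B·R_Th + V_BE + (β+1)I_B·R_E, so I_B = (1.64 − 0.7) / (3.04 + 121×0.56) = 0.0133 mA.
I_C = β·I_B = 120×0.0133 = 1.59 mA, and I_E = (β+1)I_B = 1.6 mA.
V_CE = V_CC − I_C·R_C − I_E·R_E = 21 − 1.59×1.8 − 1.6×0.56 = 17.2 V.
V_CE = 17.2 V > 0.2 V confirms active-region operation.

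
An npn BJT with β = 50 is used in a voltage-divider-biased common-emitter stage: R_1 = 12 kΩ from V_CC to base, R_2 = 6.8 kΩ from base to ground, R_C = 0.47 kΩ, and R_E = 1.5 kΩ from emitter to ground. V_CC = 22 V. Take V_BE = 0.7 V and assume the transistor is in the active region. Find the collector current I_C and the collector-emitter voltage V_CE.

Thevenize the base divider: V_Th = V_CC·R_2/(R_1+R_2) = 22×6.8/18.8 = 7.96 V, R_Th = R_1‖R_2 = 4.34 kΩ.
Base-emitter loop: V_Th = I_B·R_Th + V_BE + (β+1)I_B·R_E, so I_B = (7.96 − 0.7) / (4.34 + 51×1.5) = 0.0898 mA.
I_C = β·I_B = 50×0.0898 = 4.49 mA, and I_E = (β+1)I_B = 4.58 mA.
V_CE = V_CC − I_C·R_C − I_E·R_E = 22 − 4.49×0.47 − 4.58×1.5 = 13 V.
V_CE = 13 V > 0.2 V confirms active-region operation.

I_C ≈ 4.5 mA, V_CE ≈ 13 V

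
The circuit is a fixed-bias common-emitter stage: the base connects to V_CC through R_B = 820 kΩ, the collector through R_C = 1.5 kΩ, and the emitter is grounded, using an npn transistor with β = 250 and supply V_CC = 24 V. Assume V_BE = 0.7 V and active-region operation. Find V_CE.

Base loop: V_CC = I_B·R_B + V_BE, so I_B = (24 − 0.7)/820 kΩ = 0.0284 mA.
In the active region I_C = β·I_B = 250 × 0.0284 = 7.1 mA.
Collector loop: V_CE = V_CC − I_C·R_C = 24 − 7.1×1.5 = 13.3 V.
Since V_CE = 13.3 V > V_CE(sat) ≈ 0.2 V, the transistor is in the active region as assumed.

V_CE ≈ 13 V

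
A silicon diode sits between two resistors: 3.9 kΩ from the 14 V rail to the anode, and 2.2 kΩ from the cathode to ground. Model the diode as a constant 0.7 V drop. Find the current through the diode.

The two resistors are in series with the diode, so KVL gives 14 = I·3.9 + 0.7 + I·2.2.
I = (14 − 0.7) / (3.9 + 2.2) kΩ = 13.3 / 6.1 = 2.18 mA.

I ≈ 2.2 mA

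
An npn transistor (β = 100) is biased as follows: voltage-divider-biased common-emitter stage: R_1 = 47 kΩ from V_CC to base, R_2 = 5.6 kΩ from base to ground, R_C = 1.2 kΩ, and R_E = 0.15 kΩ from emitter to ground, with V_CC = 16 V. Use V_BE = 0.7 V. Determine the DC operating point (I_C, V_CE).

I_C ≈ 5 mA, V_CE ≈ 9.3 V

Thevenize the base divider: V_Th = V_CC·R_2/(R_1+R_2) = 16×5.6/52.6 = 1.7 V, R_Th = R_1‖R_2 = 5 kΩ.
Base-emitter loop: V_Th = I_B·R_Th + V_BE + (β+1)I_B·R_E, so I_B = (1.7 − 0.7) / (5 + 101×0.15) = 0.0498 mA.
I_C = β·I_B = 100×0.0498 = 4.98 mA, and I_E = (β+1)I_B = 5.03 mA.
V_CE = V_CC − I_C·R_C − I_E·R_E = 16 − 4.98×1.2 − 5.03×0.15 = 9.27 V.
V_CE = 9.27 V > 0.2 V confirms active-region operation.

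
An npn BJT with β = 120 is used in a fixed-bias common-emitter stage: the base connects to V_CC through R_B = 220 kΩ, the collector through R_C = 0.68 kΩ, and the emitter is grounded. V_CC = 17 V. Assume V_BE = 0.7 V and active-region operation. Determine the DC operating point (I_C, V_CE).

I_C ≈ 8.9 mA, V_CE ≈ 11 V

Base loop: V_CC = I_B·R_B + V_BE, so I_B = (17 − 0.7)/220 kΩ = 0.0741 mA.
In the active region I_C = β·I_B = 120 × 0.0741 = 8.89 mA.
Collector loop: V_CE = V_CC − I_C·R_C = 17 − 8.89×0.68 = 11 V.
Since V_CE = 11 V > V_CE(sat) ≈ 0.2 V, the transistor is in the active region as assumed.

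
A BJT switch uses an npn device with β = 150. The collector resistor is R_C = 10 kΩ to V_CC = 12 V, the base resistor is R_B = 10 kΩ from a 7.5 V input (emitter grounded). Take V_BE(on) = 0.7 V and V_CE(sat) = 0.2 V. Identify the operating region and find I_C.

Assume active: I_B = (7.5 − 0.7)/10 = 0.68 mA, giving I_C = β·I_B = 102 mA.
But then V_CE = 12 − 102×10 = -1010 V < V_CE(sat) = 0.2 V — impossible in the active region.
So the transistor is saturated. With V_CE = 0.2 V, I_C = (V_CC − 0.2)/R_C = 11.8/10 = 1.18 mA.
Check: β·I_B = 102 mA > I_C = 1.18 mA, confirming saturation.

saturation; I_C ≈ 1.2 mA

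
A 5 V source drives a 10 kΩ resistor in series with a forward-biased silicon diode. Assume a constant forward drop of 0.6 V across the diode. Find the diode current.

KVL around the loop: 5 = V_D + I·R = 0.6 + I × 10 kΩ.
So I = (5 − 0.6) / 10 kΩ = 4.4 / 10 = 0.44 mA.

I ≈ 0.44 mA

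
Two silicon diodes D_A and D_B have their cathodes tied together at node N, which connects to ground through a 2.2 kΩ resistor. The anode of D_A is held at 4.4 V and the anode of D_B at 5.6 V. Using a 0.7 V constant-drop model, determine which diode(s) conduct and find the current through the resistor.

Only D_B conducts; I_R ≈ 2.2 mA

Assume both conduct. Then node N would need to be at both 4.4−0.7 = 3.7 V and 5.6−0.7 = 4.9 V, which is impossible.
Assume only D_B conducts: V_N = 5.6 − 0.7 = 4.9 V, so I_R = 4.9/2.2 = 2.23 mA.
Check D_A: its anode-to-cathode voltage is 4.4 − 4.9 = -0.5 V < 0.7 V, so it is off. The assumption is consistent.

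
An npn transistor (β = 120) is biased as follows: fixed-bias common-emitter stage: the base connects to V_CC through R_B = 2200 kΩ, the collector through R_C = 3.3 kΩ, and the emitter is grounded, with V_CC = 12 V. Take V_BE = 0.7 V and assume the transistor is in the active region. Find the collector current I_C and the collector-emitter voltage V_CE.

Base loop: V_CC = I_B·R_B + V_BE, so I_B = (12 − 0.7)/2200 kΩ = 0.00514 mA.
In the active region I_C = β·I_B = 120 × 0.00514 = 0.616 mA.
Collector loop: V_CE = V_CC − I_C·R_C = 12 − 0.616×3.3 = 9.97 V.
Since V_CE = 9.97 V > V_CE(sat) ≈ 0.2 V, the transistor is in the active region as assumed.

I_C ≈ 0.62 mA, V_CE ≈ 10 V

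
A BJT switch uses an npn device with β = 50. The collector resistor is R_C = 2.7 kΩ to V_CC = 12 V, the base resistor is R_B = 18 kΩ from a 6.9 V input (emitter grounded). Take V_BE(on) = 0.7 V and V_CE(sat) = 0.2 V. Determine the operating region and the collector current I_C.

Assume active: I_B = (6.9 − 0.7)/18 = 0.344 mA, giving I_C = β·I_B = 17.2 mA.
But then V_CE = 12 − 17.2×2.7 = -34.5 V < V_CE(sat) = 0.2 V — impossible in the active region.
So the transistor is saturated. With V_CE = 0.2 V, I_C = (V_CC − 0.2)/R_C = 11.8/2.7 = 4.37 mA.
Check: β·I_B = 17.2 mA > I_C = 4.37 mA, confirming saturation.

saturation; I_C ≈ 4.4 mA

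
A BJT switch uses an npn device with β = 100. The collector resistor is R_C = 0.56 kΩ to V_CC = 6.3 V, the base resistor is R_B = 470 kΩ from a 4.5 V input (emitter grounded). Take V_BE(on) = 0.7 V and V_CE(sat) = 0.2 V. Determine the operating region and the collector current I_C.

active; I_C ≈ 0.81 mA

Assume active. Base-emitter loop: I_B = (V_BB − V_BE)/R_B = (4.5 − 0.7)/470 = 0.00809 mA.
I_C = β·I_B = 100×0.00809 = 0.809 mA.
V_CE = V_CC − I_C·R_C = 6.3 − 0.809×0.56 = 5.85 V > V_CE(sat), so the active-region assumption holds.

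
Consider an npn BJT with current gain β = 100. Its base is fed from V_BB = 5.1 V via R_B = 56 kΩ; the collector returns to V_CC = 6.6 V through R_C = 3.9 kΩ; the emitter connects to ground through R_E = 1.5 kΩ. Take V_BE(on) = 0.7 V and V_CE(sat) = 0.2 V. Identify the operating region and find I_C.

Assume active: I_B = (5.1 − 0.7)/(56 + 101×1.5) = 0.0212 mA, I_C = β·I_B = 2.12 mA.
Then V_CE = 6.6 − 2.12×3.9 − 2.14×1.5 = -4.88 V < 0.2 V — the active assumption fails.
Re-solve with V_CE = 0.2 V. KCL at the emitter: V_E/R_E = (V_BB−0.7−V_E)/R_B + (V_CC−0.2−V_E)/R_C, giving V_E = 1.83 V.
I_C = (V_CC − 0.2 − V_E)/R_C = (6.4 − 1.83)/3.9 = 1.17 mA.
Check: I_B = (4.4 − 1.83)/56 = 0.0459 mA, and β·I_B = 4.59 mA > I_C, confirming saturation.

saturation; I_C ≈ 1.2 mA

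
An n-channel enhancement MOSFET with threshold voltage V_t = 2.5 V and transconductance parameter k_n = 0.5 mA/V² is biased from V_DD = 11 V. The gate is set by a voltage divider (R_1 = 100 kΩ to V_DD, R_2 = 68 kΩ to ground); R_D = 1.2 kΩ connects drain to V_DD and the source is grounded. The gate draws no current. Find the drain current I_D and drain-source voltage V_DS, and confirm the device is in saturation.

V_G = V_DD·R_2/(R_1+R_2) = 11×68/168 = 4.45 V. With the source grounded, V_GS = V_G = 4.45 V.
Assume saturation: I_D = (k_n/2)(V_GS − V_t)² = (0.5/2)×(4.45 − 2.5)² = 0.25×1.95² = 0.953 mA.
V_DS = V_DD − I_D·R_D = 11 − 0.953×1.2 = 9.86 V.
Saturation requires V_DS ≥ V_GS − V_t = 1.95 V; 9.86 ≥ 1.95 ✓.

I_D ≈ 0.95 mA, V_DS ≈ 9.9 V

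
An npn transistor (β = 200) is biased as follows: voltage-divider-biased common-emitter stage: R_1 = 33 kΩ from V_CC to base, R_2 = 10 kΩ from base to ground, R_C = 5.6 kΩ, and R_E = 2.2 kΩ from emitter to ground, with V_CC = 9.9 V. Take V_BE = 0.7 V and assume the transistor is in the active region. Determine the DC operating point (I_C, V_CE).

Thevenize the base divider: V_Th = V_CC·R_2/(R_1+R_2) = 9.9×10/43 = 2.3 V, R_Th = R_1‖R_2 = 7.67 kΩ.
Base-emitter loop: V_Th = I_B·R_Th + V_BE + (β+1)I_B·R_E, so I_B = (2.3 − 0.7) / (7.67 + 201×2.2) = 0.00356 mA.
I_C = β·I_B = 200×0.00356 = 0.712 mA, and I_E = (β+1)I_B = 0.716 mA.
V_CE = V_CC − I_C·R_C − I_E·R_E = 9.9 − 0.712×5.6 − 0.716×2.2 = 4.34 V.
V_CE = 4.34 V > 0.2 V confirms active-region operation.

I_C ≈ 0.71 mA, V_CE ≈ 4.3 V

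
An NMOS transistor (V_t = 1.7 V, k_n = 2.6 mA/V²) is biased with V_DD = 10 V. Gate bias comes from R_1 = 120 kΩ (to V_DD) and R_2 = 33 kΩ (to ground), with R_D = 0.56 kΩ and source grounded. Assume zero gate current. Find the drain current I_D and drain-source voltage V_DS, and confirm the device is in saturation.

I_D ≈ 0.27 mA, V_DS ≈ 9.8 V

V_G = V_DD·R_2/(R_1+R_2) = 10×33/153 = 2.16 V. With the source grounded, V_GS = V_G = 2.16 V.
Assume saturation: I_D = (k_n/2)(V_GS − V_t)² = (2.6/2)×(2.16 − 1.7)² = 1.3×0.457² = 0.271 mA.
V_DS = V_DD − I_D·R_D = 10 − 0.271×0.56 = 9.85 V.
Saturation requires V_DS ≥ V_GS − V_t = 0.457 V; 9.85 ≥ 0.457 ✓.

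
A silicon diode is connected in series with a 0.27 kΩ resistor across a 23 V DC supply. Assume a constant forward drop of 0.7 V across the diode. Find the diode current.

KVL around the loop: 23 = V_D + I·R = 0.7 + I × 0.27 kΩ.
So I = (23 − 0.7) / 0.27 kΩ = 22.3 / 0.27 = 82.6 mA.

I ≈ 83 mA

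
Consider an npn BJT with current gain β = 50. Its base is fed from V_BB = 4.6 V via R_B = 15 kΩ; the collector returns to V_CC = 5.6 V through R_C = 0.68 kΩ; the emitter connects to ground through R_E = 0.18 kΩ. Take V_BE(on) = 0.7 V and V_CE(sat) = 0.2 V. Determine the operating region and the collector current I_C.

saturation; I_C ≈ 6.2 mA

Assume active: I_B = (4.6 − 0.7)/(15 + 51×0.18) = 0.161 mA, I_C = β·I_B = 8.06 mA.
Then V_CE = 5.6 − 8.06×0.68 − 8.23×0.18 = -1.36 V < 0.2 V — the active assumption fails.
Re-solve with V_CE = 0.2 V. KCL at the emitter: V_E/R_E = (V_BB−0.7−V_E)/R_B + (V_CC−0.2−V_E)/R_C, giving V_E = 1.16 V.
I_C = (V_CC − 0.2 − V_E)/R_C = (5.4 − 1.16)/0.68 = 6.24 mA.
Check: I_B = (3.9 − 1.16)/15 = 0.183 mA, and β·I_B = 9.15 mA > I_C, confirming saturation.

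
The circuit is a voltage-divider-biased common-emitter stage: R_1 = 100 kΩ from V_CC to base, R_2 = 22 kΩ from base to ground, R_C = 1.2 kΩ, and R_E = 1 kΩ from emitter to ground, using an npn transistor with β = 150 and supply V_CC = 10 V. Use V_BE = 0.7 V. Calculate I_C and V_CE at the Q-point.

I_C ≈ 0.98 mA, V_CE ≈ 7.8 V

Thevenize the base divider: V_Th = V_CC·R_2/(R_1+R_2) = 10×22/122 = 1.8 V, R_Th = R_1‖R_2 = 18 kΩ.
Base-emitter loop: V_Th = I_B·R_Th + V_BE + (β+1)I_B·R_E, so I_B = (1.8 − 0.7) / (18 + 151×1) = 0.00653 mA.
I_C = β·I_B = 150×0.00653 = 0.979 mA, and I_E = (β+1)I_B = 0.986 mA.
V_CE = V_CC − I_C·R_C − I_E·R_E = 10 − 0.979×1.2 − 0.986×1 = 7.84 V.
V_CE = 7.84 V > 0.2 V confirms active-region operation.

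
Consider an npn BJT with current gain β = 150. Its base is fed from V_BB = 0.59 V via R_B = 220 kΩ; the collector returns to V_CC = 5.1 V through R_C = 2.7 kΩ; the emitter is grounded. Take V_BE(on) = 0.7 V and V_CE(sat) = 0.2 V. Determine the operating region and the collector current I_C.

cutoff; I_C ≈ 0

V_BB = 0.59 V ≤ V_BE(on) = 0.7 V, so the base-emitter junction is not forward biased.
The transistor is in cutoff: I_B = I_C = 0.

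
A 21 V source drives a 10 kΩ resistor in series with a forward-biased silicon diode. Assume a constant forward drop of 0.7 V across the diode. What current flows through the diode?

I ≈ 2 mA

KVL around the loop: 21 = V_D + I·R = 0.7 + I × 10 kΩ.
So I = (21 − 0.7) / 10 kΩ = 20.3 / 10 = 2.03 mA.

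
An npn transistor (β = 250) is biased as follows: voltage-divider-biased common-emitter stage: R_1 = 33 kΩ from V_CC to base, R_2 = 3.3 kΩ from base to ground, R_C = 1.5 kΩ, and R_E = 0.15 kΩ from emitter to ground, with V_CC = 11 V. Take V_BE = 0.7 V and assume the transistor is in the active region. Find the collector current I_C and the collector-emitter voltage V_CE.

Thevenize the base divider: V_Th = V_CC·R_2/(R_1+R_2) = 11×3.3/36.3 = 1 V, R_Th = R_1‖R_2 = 3 kΩ.
Base-emitter loop: V_Th = I_B·R_Th + V_BE + (β+1)I_B·R_E, so I_B = (1 − 0.7) / (3 + 251×0.15) = 0.00738 mA.
I_C = β·I_B = 250×0.00738 = 1.85 mA, and I_E = (β+1)I_B = 1.85 mA.
V_CE = V_CC − I_C·R_C − I_E·R_E = 11 − 1.85×1.5 − 1.85×0.15 = 7.95 V.
V_CE = 7.95 V > 0.2 V confirms active-region operation.

I_C ≈ 1.8 mA, V_CE ≈ 8 V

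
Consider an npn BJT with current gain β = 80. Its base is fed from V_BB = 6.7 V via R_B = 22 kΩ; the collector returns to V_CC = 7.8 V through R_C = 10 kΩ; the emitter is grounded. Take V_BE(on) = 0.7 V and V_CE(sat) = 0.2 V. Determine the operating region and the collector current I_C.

saturation; I_C ≈ 0.76 mA

Assume active: I_B = (6.7 − 0.7)/22 = 0.273 mA, giving I_C = β·I_B = 21.8 mA.
But then V_CE = 7.8 − 21.8×10 = -210 V < V_CE(sat) = 0.2 V — impossible in the active region.
So the transistor is saturated. With V_CE = 0.2 V, I_C = (V_CC − 0.2)/R_C = 7.6/10 = 0.76 mA.
Check: β·I_B = 21.8 mA > I_C = 0.76 mA, confirming saturation.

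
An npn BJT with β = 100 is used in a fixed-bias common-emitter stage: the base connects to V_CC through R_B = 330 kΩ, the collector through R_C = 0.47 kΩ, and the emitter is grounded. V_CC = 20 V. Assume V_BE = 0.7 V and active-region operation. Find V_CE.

Base loop: V_CC = I_B·R_B + V_BE, so I_B = (20 − 0.7)/330 kΩ = 0.0585 mA.
In the active region I_C = β·I_B = 100 × 0.0585 = 5.85 mA.
Collector loop: V_CE = V_CC − I_C·R_C = 20 − 5.85×0.47 = 17.3 V.
Since V_CE = 17.3 V > V_CE(sat) ≈ 0.2 V, the transistor is in the active region as assumed.

V_CE ≈ 17 V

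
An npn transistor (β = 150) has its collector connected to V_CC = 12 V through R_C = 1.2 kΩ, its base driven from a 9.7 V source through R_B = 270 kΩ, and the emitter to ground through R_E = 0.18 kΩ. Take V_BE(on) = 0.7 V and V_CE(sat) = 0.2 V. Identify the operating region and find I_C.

active; I_C ≈ 4.5 mA

Assume active. Base-emitter loop: I_B = (V_BB − V_BE)/(R_B + (β+1)R_E) = (9.7 − 0.7)/(270 + 151×0.18) = 0.0303 mA.
I_C = β·I_B = 150×0.0303 = 4.54 mA.
V_CE = V_CC − I_C·R_C − I_E·R_E = 12 − 4.54×1.2 − 4.57×0.18 = 5.73 V > V_CE(sat), so the active-region assumption holds.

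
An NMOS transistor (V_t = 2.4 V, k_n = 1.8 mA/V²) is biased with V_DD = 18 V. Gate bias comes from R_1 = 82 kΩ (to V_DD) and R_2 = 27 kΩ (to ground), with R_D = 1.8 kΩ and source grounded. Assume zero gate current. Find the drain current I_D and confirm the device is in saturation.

I_D ≈ 3.8 mA

V_G = V_DD·R_2/(R_1+R_2) = 18×27/109 = 4.46 V. With the source grounded, V_GS = V_G = 4.46 V.
Assume saturation: I_D = (k_n/2)(V_GS − V_t)² = (1.8/2)×(4.46 − 2.4)² = 0.9×2.06² = 3.81 mA.
V_DS = V_DD − I_D·R_D = 18 − 3.81×1.8 = 11.1 V.
Saturation requires V_DS ≥ V_GS − V_t = 2.06 V; 11.1 ≥ 2.06 ✓.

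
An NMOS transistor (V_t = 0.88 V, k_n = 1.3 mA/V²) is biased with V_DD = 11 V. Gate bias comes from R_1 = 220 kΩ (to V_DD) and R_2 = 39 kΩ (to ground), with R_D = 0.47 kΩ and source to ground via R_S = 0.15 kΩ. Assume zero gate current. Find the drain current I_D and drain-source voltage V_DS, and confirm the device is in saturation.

V_G = V_DD·R_2/(R_1+R_2) = 11×39/259 = 1.66 V.
Assume saturation: I_D = (k_n/2)(V_GS − V_t)² with V_GS = V_G − I_D·R_S = 1.66 − 0.15·I_D.
Substituting gives 0.0146·I_D² − 1.15·I_D + 0.392 = 0, with roots I_D = 0.342 or 78.4 mA.
The root I_D = 78.4 mA gives V_GS = -10.1 V ≤ V_t, so take I_D = 0.342 mA.
Then V_GS = 1.61 V and V_DS = V_DD − I_D(R_D+R_S) = 11 − 0.342×0.62 = 10.8 V.
Saturation requires V_DS ≥ V_GS − V_t = 0.725 V; 10.8 ≥ 0.725 ✓.

I_D ≈ 0.34 mA, V_DS ≈ 11 V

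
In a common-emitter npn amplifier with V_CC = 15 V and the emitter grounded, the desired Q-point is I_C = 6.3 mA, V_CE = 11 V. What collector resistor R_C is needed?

R_C ≈ 0.63 kΩ

Collector loop: V_CC = I_C·R_C + V_CE.
R_C = (V_CC − V_CE)/I_C = (15 − 11)/6.3 = 0.635 kΩ.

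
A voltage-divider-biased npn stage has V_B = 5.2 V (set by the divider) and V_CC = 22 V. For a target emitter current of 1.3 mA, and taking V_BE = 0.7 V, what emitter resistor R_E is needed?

V_E = V_B − V_BE = 5.2 − 0.7 = 4.5 V.
R_E = V_E / I_E = 4.5 / 1.3 = 3.46 kΩ.

R_E ≈ 3.5 kΩ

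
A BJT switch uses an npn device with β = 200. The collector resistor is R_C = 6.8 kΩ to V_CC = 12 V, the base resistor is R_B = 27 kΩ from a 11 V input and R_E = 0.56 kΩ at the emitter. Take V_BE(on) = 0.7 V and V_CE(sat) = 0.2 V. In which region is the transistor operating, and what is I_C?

Assume active: I_B = (11 − 0.7)/(27 + 201×0.56) = 0.0738 mA, I_C = β·I_B = 14.8 mA.
Then V_CE = 12 − 14.8×6.8 − 14.8×0.56 = -96.7 V < 0.2 V — the active assumption fails.
Re-solve with V_CE = 0.2 V. KCL at the emitter: V_E/R_E = (V_BB−0.7−V_E)/R_B + (V_CC−0.2−V_E)/R_C, giving V_E = 1.07 V.
I_C = (V_CC − 0.2 − V_E)/R_C = (11.8 − 1.07)/6.8 = 1.58 mA.
Check: I_B = (10.3 − 1.07)/27 = 0.342 mA, and β·I_B = 68.3 mA > I_C, confirming saturation.

saturation; I_C ≈ 1.6 mA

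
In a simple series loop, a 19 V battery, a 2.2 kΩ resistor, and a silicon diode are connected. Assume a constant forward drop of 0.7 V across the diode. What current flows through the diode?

KVL around the loop: 19 = V_D + I·R = 0.7 + I × 2.2 kΩ.
So I = (19 − 0.7) / 2.2 kΩ = 18.3 / 2.2 = 8.32 mA.

I ≈ 8.3 mA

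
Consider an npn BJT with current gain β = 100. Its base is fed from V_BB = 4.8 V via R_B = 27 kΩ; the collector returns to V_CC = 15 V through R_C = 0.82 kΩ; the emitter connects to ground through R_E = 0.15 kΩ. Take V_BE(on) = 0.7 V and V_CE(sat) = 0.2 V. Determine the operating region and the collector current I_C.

active; I_C ≈ 9.7 mA

Assume active. Base-emitter loop: I_B = (V_BB − V_BE)/(R_B + (β+1)R_E) = (4.8 − 0.7)/(27 + 101×0.15) = 0.0973 mA.
I_C = β·I_B = 100×0.0973 = 9.73 mA.
V_CE = V_CC − I_C·R_C − I_E·R_E = 15 − 9.73×0.82 − 9.82×0.15 = 5.55 V > V_CE(sat), so the active-region assumption holds.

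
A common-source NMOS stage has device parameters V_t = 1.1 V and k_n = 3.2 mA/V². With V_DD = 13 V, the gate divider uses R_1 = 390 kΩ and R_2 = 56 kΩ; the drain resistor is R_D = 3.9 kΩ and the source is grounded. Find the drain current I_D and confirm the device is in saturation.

I_D ≈ 0.45 mA

V_G = V_DD·R_2/(R_1+R_2) = 13×56/446 = 1.63 V. With the source grounded, V_GS = V_G = 1.63 V.
Assume saturation: I_D = (k_n/2)(V_GS − V_t)² = (3.2/2)×(1.63 − 1.1)² = 1.6×0.532² = 0.453 mA.
V_DS = V_DD − I_D·R_D = 13 − 0.453×3.9 = 11.2 V.
Saturation requires V_DS ≥ V_GS − V_t = 0.532 V; 11.2 ≥ 0.532 ✓.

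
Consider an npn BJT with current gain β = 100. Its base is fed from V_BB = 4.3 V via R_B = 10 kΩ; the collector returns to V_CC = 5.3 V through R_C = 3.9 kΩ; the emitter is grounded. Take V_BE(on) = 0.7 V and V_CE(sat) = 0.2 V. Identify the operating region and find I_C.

saturation; I_C ≈ 1.3 mA

Assume active: I_B = (4.3 − 0.7)/10 = 0.36 mA, giving I_C = β·I_B = 36 mA.
But then V_CE = 5.3 − 36×3.9 = -135 V < V_CE(sat) = 0.2 V — impossible in the active region.
So the transistor is saturated. With V_CE = 0.2 V, I_C = (V_CC − 0.2)/R_C = 5.1/3.9 = 1.31 mA.
Check: β·I_B = 36 mA > I_C = 1.31 mA, confirming saturation.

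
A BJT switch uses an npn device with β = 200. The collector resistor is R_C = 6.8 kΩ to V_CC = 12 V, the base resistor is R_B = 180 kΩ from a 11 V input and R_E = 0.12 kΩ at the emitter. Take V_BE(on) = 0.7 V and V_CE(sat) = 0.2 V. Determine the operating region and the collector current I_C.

Assume active: I_B = (11 − 0.7)/(180 + 201×0.12) = 0.0505 mA, I_C = β·I_B = 10.1 mA.
Then V_CE = 12 − 10.1×6.8 − 10.1×0.12 = -57.8 V < 0.2 V — the active assumption fails.
Re-solve with V_CE = 0.2 V. KCL at the emitter: V_E/R_E = (V_BB−0.7−V_E)/R_B + (V_CC−0.2−V_E)/R_C, giving V_E = 0.211 V.
I_C = (V_CC − 0.2 − V_E)/R_C = (11.8 − 0.211)/6.8 = 1.7 mA.
Check: I_B = (10.3 − 0.211)/180 = 0.056 mA, and β·I_B = 11.2 mA > I_C, confirming saturation.

saturation; I_C ≈ 1.7 mA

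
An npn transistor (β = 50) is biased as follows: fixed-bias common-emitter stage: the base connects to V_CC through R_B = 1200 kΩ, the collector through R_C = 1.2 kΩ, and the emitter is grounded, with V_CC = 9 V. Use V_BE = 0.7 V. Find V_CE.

V_CE ≈ 8.6 V

Base loop: V_CC = I_B·R_B + V_BE, so I_B = (9 − 0.7)/1200 kΩ = 0.00692 mA.
In the active region I_C = β·I_B = 50 × 0.00692 = 0.346 mA.
Collector loop: V_CE = V_CC − I_C·R_C = 9 − 0.346×1.2 = 8.59 V.
Since V_CE = 8.59 V > V_CE(sat) ≈ 0.2 V, the transistor is in the active region as assumed.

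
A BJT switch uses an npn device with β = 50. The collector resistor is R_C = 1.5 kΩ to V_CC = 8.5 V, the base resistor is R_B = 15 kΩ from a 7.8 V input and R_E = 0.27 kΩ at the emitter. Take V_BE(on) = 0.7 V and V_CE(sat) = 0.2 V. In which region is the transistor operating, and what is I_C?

saturation; I_C ≈ 4.6 mA

Assume active: I_B = (7.8 − 0.7)/(15 + 51×0.27) = 0.247 mA, I_C = β·I_B = 12.3 mA.
Then V_CE = 8.5 − 12.3×1.5 − 12.6×0.27 = -13.4 V < 0.2 V — the active assumption fails.
Re-solve with V_CE = 0.2 V. KCL at the emitter: V_E/R_E = (V_BB−0.7−V_E)/R_B + (V_CC−0.2−V_E)/R_C, giving V_E = 1.35 V.
I_C = (V_CC − 0.2 − V_E)/R_C = (8.3 − 1.35)/1.5 = 4.63 mA.
Check: I_B = (7.1 − 1.35)/15 = 0.383 mA, and β·I_B = 19.2 mA > I_C, confirming saturation.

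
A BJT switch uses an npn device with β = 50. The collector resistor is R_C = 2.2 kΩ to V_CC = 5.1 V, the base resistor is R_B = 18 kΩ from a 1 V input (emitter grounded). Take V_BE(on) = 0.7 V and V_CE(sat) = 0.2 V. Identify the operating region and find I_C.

Assume active. Base-emitter loop: I_B = (V_BB − V_BE)/R_B = (1 − 0.7)/18 = 0.0167 mA.
I_C = β·I_B = 50×0.0167 = 0.833 mA.
V_CE = V_CC − I_C·R_C = 5.1 − 0.833×2.2 = 3.27 V > V_CE(sat), so the active-region assumption holds.

active; I_C ≈ 0.83 mA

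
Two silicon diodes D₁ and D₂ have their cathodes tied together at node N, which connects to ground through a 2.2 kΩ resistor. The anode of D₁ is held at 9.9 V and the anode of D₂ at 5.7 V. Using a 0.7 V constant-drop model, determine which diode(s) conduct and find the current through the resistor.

Only D₁ conducts; I_R ≈ 4.2 mA

Assume both conduct. Then node N would need to be at both 9.9−0.7 = 9.2 V and 5.7−0.7 = 5 V, which is impossible.
Assume only D₁ conducts: V_N = 9.9 − 0.7 = 9.2 V, so I_R = 9.2/2.2 = 4.18 mA.
Check D₂: its anode-to-cathode voltage is 5.7 − 9.2 = -3.5 V < 0.7 V, so it is off. The assumption is consistent.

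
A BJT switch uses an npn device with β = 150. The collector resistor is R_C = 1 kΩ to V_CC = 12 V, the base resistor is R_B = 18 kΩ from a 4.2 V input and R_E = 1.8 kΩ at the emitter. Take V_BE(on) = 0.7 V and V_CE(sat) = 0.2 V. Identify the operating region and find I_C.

Assume active. Base-emitter loop: I_B = (V_BB − V_BE)/(R_B + (β+1)R_E) = (4.2 − 0.7)/(18 + 151×1.8) = 0.0121 mA.
I_C = β·I_B = 150×0.0121 = 1.81 mA.
V_CE = V_CC − I_C·R_C − I_E·R_E = 12 − 1.81×1 − 1.82×1.8 = 6.91 V > V_CE(sat), so the active-region assumption holds.

active; I_C ≈ 1.8 mA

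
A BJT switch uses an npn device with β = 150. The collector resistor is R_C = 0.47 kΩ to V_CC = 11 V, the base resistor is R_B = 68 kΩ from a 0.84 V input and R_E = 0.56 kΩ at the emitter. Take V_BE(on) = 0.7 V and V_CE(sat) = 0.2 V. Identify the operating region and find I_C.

Assume active. Base-emitter loop: I_B = (V_BB − V_BE)/(R_B + (β+1)R_E) = (0.84 − 0.7)/(68 + 151×0.56) = 0.000918 mA.
I_C = β·I_B = 150×0.000918 = 0.138 mA.
V_CE = V_CC − I_C·R_C − I_E·R_E = 11 − 0.138×0.47 − 0.139×0.56 = 10.9 V > V_CE(sat), so the active-region assumption holds.

active; I_C ≈ 0.14 mA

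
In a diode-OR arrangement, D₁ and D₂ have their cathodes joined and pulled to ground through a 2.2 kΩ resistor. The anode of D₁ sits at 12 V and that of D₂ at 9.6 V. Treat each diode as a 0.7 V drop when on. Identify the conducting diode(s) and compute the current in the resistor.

Only D₁ conducts; I_R ≈ 5.1 mA

Assume both conduct. Then node N would need to be at both 12−0.7 = 11.3 V and 9.6−0.7 = 8.9 V, which is impossible.
Assume only D₁ conducts: V_N = 12 − 0.7 = 11.3 V, so I_R = 11.3/2.2 = 5.14 mA.
Check D₂: its anode-to-cathode voltage is 9.6 − 11.3 = -1.7 V < 0.7 V, so it is off. The assumption is consistent.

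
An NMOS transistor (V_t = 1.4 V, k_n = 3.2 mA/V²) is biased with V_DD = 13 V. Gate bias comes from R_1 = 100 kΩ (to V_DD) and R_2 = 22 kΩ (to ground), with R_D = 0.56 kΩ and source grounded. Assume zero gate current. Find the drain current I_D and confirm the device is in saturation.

I_D ≈ 1.4 mA

V_G = V_DD·R_2/(R_1+R_2) = 13×22/122 = 2.34 V. With the source grounded, V_GS = V_G = 2.34 V.
Assume saturation: I_D = (k_n/2)(V_GS − V_t)² = (3.2/2)×(2.34 − 1.4)² = 1.6×0.944² = 1.43 mA.
V_DS = V_DD − I_D·R_D = 13 − 1.43×0.56 = 12.2 V.
Saturation requires V_DS ≥ V_GS − V_t = 0.944 V; 12.2 ≥ 0.944 ✓.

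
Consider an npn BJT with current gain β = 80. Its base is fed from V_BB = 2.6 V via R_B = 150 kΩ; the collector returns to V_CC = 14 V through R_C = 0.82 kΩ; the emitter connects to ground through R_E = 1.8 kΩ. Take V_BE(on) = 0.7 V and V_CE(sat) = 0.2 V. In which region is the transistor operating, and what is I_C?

Assume active. Base-emitter loop: I_B = (V_BB − V_BE)/(R_B + (β+1)R_E) = (2.6 − 0.7)/(150 + 81×1.8) = 0.00642 mA.
I_C = β·I_B = 80×0.00642 = 0.514 mA.
V_CE = V_CC − I_C·R_C − I_E·R_E = 14 − 0.514×0.82 − 0.52×1.8 = 12.6 V > V_CE(sat), so the active-region assumption holds.

active; I_C ≈ 0.51 mA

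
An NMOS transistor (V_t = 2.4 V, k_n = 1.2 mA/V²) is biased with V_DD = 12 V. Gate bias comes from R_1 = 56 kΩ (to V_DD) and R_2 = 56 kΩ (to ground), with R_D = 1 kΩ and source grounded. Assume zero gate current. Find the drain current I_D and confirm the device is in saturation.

I_D ≈ 7.8 mA

V_G = V_DD·R_2/(R_1+R_2) = 12×56/112 = 6 V. With the source grounded, V_GS = V_G = 6 V.
Assume saturation: I_D = (k_n/2)(V_GS − V_t)² = (1.2/2)×(6 − 2.4)² = 0.6×3.6² = 7.78 mA.
V_DS = V_DD − I_D·R_D = 12 − 7.78×1 = 4.22 V.
Saturation requires V_DS ≥ V_GS − V_t = 3.6 V; 4.22 ≥ 3.6 ✓.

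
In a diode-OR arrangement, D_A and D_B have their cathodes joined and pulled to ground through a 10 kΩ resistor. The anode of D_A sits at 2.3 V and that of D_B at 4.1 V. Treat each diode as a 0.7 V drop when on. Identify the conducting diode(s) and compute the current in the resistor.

Assume both conduct. Then node N would need to be at both 2.3−0.7 = 1.6 V and 4.1−0.7 = 3.4 V, which is impossible.
Assume only D_B conducts: V_N = 4.1 − 0.7 = 3.4 V, so I_R = 3.4/10 = 0.34 mA.
Check D_A: its anode-to-cathode voltage is 2.3 − 3.4 = -1.1 V < 0.7 V, so it is off. The assumption is consistent.

Only D_B conducts; I_R ≈ 0.34 mA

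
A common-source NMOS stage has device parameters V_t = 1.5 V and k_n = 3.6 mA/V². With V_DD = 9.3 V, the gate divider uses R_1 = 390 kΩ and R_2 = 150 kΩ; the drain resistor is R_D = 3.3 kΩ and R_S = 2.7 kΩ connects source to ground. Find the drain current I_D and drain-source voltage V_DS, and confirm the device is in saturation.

I_D ≈ 0.26 mA, V_DS ≈ 7.7 V

V_G = V_DD·R_2/(R_1+R_2) = 9.3×150/540 = 2.58 V.
Assume saturation: I_D = (k_n/2)(V_GS − V_t)² with V_GS = V_G − I_D·R_S = 2.58 − 2.7·I_D.
Substituting gives 13.1·I_D² − 11.5·I_D + 2.11 = 0, with roots I_D = 0.26 or 0.618 mA.
The root I_D = 0.618 mA gives V_GS = 0.914 V ≤ V_t, so take I_D = 0.26 mA.
Then V_GS = 1.88 V and V_DS = V_DD − I_D(R_D+R_S) = 9.3 − 0.26×6 = 7.74 V.
Saturation requires V_DS ≥ V_GS − V_t = 0.38 V; 7.74 ≥ 0.38 ✓.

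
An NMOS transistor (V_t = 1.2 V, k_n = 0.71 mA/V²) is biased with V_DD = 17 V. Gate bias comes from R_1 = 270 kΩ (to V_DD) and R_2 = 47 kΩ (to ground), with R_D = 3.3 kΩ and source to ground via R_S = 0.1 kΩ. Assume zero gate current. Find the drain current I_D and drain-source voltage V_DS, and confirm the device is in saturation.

V_G = V_DD·R_2/(R_1+R_2) = 17×47/317 = 2.52 V.
Assume saturation: I_D = (k_n/2)(V_GS − V_t)² with V_GS = V_G − I_D·R_S = 2.52 − 0.1·I_D.
Substituting gives 0.00355·I_D² − 1.09·I_D + 0.619 = 0, with roots I_D = 0.567 or 308 mA.
The root I_D = 308 mA gives V_GS = -28.2 V ≤ V_t, so take I_D = 0.567 mA.
Then V_GS = 2.46 V and V_DS = V_DD − I_D(R_D+R_S) = 17 − 0.567×3.4 = 15.1 V.
Saturation requires V_DS ≥ V_GS − V_t = 1.26 V; 15.1 ≥ 1.26 ✓.

I_D ≈ 0.57 mA, V_DS ≈ 15 V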